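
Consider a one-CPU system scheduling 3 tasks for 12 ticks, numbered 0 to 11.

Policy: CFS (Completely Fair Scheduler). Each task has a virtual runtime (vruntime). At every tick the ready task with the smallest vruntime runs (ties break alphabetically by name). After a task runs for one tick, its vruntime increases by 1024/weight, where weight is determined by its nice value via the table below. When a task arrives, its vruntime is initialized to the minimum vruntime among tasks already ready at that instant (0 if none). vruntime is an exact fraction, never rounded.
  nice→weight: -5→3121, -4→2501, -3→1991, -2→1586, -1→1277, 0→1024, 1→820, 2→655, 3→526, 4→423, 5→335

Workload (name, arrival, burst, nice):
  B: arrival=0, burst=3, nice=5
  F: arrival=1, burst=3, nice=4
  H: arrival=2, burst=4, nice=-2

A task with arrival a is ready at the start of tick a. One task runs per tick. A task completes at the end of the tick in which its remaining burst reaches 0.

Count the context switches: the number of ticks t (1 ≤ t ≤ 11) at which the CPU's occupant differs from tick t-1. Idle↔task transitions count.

context switches = 6

t=0: vr[B=0] → run B
t=1: vr[B=1024/335 F=1024/335] → run B
t=2: vr[B=2048/335 F=1024/335 H=1024/335] → run F
t=3: vr[B=2048/335 F=776192/141705 H=1024/335] → run H
t=4: vr[B=2048/335 F=776192/141705 H=983552/265655] → run H
t=5: vr[B=2048/335 F=776192/141705 H=1155072/265655] → run H
t=6: vr[B=2048/335 F=776192/141705 H=1326592/265655] → run H
t=7: vr[B=2048/335 F=776192/141705] → run F
t=8: vr[B=2048/335 F=1119232/141705] → run B
t=9: vr[F=1119232/141705] → run F
t=10: (idle)
t=11: (idle)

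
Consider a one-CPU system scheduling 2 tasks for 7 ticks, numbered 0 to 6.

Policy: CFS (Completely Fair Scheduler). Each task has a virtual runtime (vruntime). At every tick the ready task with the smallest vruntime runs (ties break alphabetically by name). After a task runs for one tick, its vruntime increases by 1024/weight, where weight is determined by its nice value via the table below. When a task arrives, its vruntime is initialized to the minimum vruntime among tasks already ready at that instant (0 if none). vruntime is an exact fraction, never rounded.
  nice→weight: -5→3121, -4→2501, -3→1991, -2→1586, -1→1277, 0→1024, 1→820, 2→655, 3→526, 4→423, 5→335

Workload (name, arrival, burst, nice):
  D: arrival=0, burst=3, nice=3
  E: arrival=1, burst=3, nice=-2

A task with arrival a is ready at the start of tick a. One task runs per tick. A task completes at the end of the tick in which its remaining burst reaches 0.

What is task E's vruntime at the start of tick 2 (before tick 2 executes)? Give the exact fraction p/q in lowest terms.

t=0: vr[D=0] → run D
t=1: vr[D=512/263 E=512/263] → run D
t=2: vr[D=1024/263 E=512/263] → run E
t=3: vr[D=1024/263 E=540672/208559] → run E
t=4: vr[D=1024/263 E=675328/208559] → run E
t=5: vr[D=1024/263] → run D
t=6: (idle)

vruntime(E, start of tick 2) = 512/263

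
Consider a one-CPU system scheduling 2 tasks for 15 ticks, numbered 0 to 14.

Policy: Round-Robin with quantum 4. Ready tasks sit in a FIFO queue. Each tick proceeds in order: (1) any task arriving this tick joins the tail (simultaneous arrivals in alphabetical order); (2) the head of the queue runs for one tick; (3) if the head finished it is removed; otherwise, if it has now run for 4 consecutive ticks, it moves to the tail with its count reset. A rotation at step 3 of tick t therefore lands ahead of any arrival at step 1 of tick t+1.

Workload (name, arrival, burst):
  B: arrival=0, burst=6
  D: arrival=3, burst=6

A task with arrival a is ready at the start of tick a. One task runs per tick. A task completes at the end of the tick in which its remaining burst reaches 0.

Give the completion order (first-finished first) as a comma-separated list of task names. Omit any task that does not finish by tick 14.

completion order = B, D

t=0: queue=[B] q_used=0 → run B
t=1: queue=[B] q_used=1 → run B
t=2: queue=[B] q_used=2 → run B
t=3: queue=[B,D] q_used=3 → run B
t=4: queue=[D,B] q_used=0 → run D
t=5: queue=[D,B] q_used=1 → run D
t=6: queue=[D,B] q_used=2 → run D
t=7: queue=[D,B] q_used=3 → run D
t=8: queue=[B,D] q_used=0 → run B
t=9: queue=[B,D] q_used=1 → run B
t=10: queue=[D] q_used=0 → run D
t=11: queue=[D] q_used=1 → run D
t=12: (idle)
t=13: (idle)
t=14: (idle)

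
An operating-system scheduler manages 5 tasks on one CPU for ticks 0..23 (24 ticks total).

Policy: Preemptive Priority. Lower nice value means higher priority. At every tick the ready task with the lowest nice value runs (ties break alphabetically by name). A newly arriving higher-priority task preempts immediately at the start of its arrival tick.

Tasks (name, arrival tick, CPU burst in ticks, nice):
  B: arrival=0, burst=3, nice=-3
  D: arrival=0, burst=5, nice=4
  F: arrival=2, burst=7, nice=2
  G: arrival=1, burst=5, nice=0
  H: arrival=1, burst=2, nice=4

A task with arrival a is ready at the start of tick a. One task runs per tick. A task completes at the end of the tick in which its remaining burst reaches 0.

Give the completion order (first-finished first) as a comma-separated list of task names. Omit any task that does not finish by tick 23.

completion order = B, G, F, D, H

t=0: ready={B,D} → run B
t=1: ready={B,D,G,H} → run B
t=2: ready={B,D,F,G,H} → run B
t=3: ready={D,F,G,H} → run G
t=4: ready={D,F,G,H} → run G
t=5: ready={D,F,G,H} → run G
t=6: ready={D,F,G,H} → run G
t=7: ready={D,F,G,H} → run G
t=8: ready={D,F,H} → run F
t=9: ready={D,F,H} → run F
t=10: ready={D,F,H} → run F
t=11: ready={D,F,H} → run F
t=12: ready={D,F,H} → run F
t=13: ready={D,F,H} → run F
t=14: ready={D,F,H} → run F
t=15: ready={D,H} → run D
t=16: ready={D,H} → run D
t=17: ready={D,H} → run D
t=18: ready={D,H} → run D
t=19: ready={D,H} → run D
t=20: ready={H} → run H
t=21: ready={H} → run H
t=22: (idle)
t=23: (idle)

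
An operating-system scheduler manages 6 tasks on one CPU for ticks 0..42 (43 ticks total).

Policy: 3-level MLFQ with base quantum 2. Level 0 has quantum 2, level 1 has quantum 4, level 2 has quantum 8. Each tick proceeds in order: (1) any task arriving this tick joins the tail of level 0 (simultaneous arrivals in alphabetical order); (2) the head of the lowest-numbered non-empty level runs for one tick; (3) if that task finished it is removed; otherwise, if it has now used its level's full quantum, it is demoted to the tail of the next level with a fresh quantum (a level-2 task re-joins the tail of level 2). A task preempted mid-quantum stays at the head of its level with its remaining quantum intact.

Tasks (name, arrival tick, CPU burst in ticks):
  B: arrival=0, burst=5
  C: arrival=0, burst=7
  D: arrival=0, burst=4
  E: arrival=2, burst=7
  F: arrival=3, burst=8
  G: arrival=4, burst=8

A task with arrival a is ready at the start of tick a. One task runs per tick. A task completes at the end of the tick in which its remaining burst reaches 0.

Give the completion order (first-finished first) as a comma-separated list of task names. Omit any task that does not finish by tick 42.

t=0: L0/L1/L2 = BCD/-/- → run B
t=1: L0/L1/L2 = BCD/-/- → run B
t=2: L0/L1/L2 = CDE/B/- → run C
t=3: L0/L1/L2 = CDEF/B/- → run C
t=4: L0/L1/L2 = DEFG/BC/- → run D
t=5: L0/L1/L2 = DEFG/BC/- → run D
t=6: L0/L1/L2 = EFG/BCD/- → run E
t=7: L0/L1/L2 = EFG/BCD/- → run E
t=8: L0/L1/L2 = FG/BCDE/- → run F
t=9: L0/L1/L2 = FG/BCDE/- → run F
t=10: L0/L1/L2 = G/BCDEF/- → run G
t=11: L0/L1/L2 = G/BCDEF/- → run G
t=12: L0/L1/L2 = -/BCDEFG/- → run B
t=13: L0/L1/L2 = -/BCDEFG/- → run B
t=14: L0/L1/L2 = -/BCDEFG/- → run B
t=15: L0/L1/L2 = -/CDEFG/- → run C
t=16: L0/L1/L2 = -/CDEFG/- → run C
t=17: L0/L1/L2 = -/CDEFG/- → run C
t=18: L0/L1/L2 = -/CDEFG/- → run C
t=19: L0/L1/L2 = -/DEFG/C → run D
t=20: L0/L1/L2 = -/DEFG/C → run D
t=21: L0/L1/L2 = -/EFG/C → run E
t=22: L0/L1/L2 = -/EFG/C → run E
t=23: L0/L1/L2 = -/EFG/C → run E
t=24: L0/L1/L2 = -/EFG/C → run E
t=25: L0/L1/L2 = -/FG/CE → run F
t=26: L0/L1/L2 = -/FG/CE → run F
t=27: L0/L1/L2 = -/FG/CE → run F
t=28: L0/L1/L2 = -/FG/CE → run F
t=29: L0/L1/L2 = -/G/CEF → run G
t=30: L0/L1/L2 = -/G/CEF → run G
t=31: L0/L1/L2 = -/G/CEF → run G
t=32: L0/L1/L2 = -/G/CEF → run G
t=33: L0/L1/L2 = -/-/CEFG → run C
t=34: L0/L1/L2 = -/-/EFG → run E
t=35: L0/L1/L2 = -/-/FG → run F
t=36: L0/L1/L2 = -/-/FG → run F
t=37: L0/L1/L2 = -/-/G → run G
t=38: L0/L1/L2 = -/-/G → run G
t=39: (idle)
t=40: (idle)
t=41: (idle)
t=42: (idle)

completion order = B, D, C, E, F, G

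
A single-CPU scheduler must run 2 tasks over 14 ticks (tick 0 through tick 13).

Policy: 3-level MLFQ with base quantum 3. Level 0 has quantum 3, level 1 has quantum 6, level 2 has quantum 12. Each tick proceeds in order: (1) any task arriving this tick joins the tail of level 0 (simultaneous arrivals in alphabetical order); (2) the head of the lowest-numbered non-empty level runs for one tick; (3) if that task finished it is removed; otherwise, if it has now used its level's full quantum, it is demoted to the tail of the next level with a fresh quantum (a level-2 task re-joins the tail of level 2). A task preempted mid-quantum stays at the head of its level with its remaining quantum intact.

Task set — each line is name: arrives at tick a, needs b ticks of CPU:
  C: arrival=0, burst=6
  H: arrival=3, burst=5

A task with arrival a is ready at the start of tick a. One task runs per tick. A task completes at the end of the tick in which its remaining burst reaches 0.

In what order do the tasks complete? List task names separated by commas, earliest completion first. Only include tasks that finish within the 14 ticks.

t=0: L0/L1/L2 = C/-/- → run C
t=1: L0/L1/L2 = C/-/- → run C
t=2: L0/L1/L2 = C/-/- → run C
t=3: L0/L1/L2 = H/C/- → run H
t=4: L0/L1/L2 = H/C/- → run H
t=5: L0/L1/L2 = H/C/- → run H
t=6: L0/L1/L2 = -/CH/- → run C
t=7: L0/L1/L2 = -/CH/- → run C
t=8: L0/L1/L2 = -/CH/- → run C
t=9: L0/L1/L2 = -/H/- → run H
t=10: L0/L1/L2 = -/H/- → run H
t=11: (idle)
t=12: (idle)
t=13: (idle)

completion order = C, H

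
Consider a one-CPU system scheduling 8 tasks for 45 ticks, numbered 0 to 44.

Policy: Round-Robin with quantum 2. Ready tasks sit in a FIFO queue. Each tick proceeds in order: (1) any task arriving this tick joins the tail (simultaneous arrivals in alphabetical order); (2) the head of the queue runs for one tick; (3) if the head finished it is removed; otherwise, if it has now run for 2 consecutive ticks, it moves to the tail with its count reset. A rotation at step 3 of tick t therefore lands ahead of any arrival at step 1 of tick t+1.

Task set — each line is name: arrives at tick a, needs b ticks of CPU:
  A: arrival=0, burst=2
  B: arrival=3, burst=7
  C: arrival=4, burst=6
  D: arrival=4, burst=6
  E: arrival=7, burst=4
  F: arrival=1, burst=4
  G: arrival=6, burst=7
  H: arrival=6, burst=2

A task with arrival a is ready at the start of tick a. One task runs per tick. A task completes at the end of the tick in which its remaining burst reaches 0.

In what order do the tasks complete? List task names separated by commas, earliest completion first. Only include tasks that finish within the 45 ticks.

completion order = A, F, H, E, C, D, B, G

t=0: queue=[A] q_used=0 → run A
t=1: queue=[A,F] q_used=1 → run A
t=2: queue=[F] q_used=0 → run F
t=3: queue=[F,B] q_used=1 → run F
t=4: queue=[B,F,C,D] q_used=0 → run B
t=5: queue=[B,F,C,D] q_used=1 → run B
t=6: queue=[F,C,D,B,G,H] q_used=0 → run F
t=7: queue=[F,C,D,B,G,H,E] q_used=1 → run F
t=8: queue=[C,D,B,G,H,E] q_used=0 → run C
t=9: queue=[C,D,B,G,H,E] q_used=1 → run C
t=10: queue=[D,B,G,H,E,C] q_used=0 → run D
t=11: queue=[D,B,G,H,E,C] q_used=1 → run D
t=12: queue=[B,G,H,E,C,D] q_used=0 → run B
t=13: queue=[B,G,H,E,C,D] q_used=1 → run B
t=14: queue=[G,H,E,C,D,B] q_used=0 → run G
t=15: queue=[G,H,E,C,D,B] q_used=1 → run G
t=16: queue=[H,E,C,D,B,G] q_used=0 → run H
t=17: queue=[H,E,C,D,B,G] q_used=1 → run H
t=18: queue=[E,C,D,B,G] q_used=0 → run E
t=19: queue=[E,C,D,B,G] q_used=1 → run E
t=20: queue=[C,D,B,G,E] q_used=0 → run C
t=21: queue=[C,D,B,G,E] q_used=1 → run C
t=22: queue=[D,B,G,E,C] q_used=0 → run D
t=23: queue=[D,B,G,E,C] q_used=1 → run D
t=24: queue=[B,G,E,C,D] q_used=0 → run B
t=25: queue=[B,G,E,C,D] q_used=1 → run B
t=26: queue=[G,E,C,D,B] q_used=0 → run G
t=27: queue=[G,E,C,D,B] q_used=1 → run G
t=28: queue=[E,C,D,B,G] q_used=0 → run E
t=29: queue=[E,C,D,B,G] q_used=1 → run E
t=30: queue=[C,D,B,G] q_used=0 → run C
t=31: queue=[C,D,B,G] q_used=1 → run C
t=32: queue=[D,B,G] q_used=0 → run D
t=33: queue=[D,B,G] q_used=1 → run D
t=34: queue=[B,G] q_used=0 → run B
t=35: queue=[G] q_used=0 → run G
t=36: queue=[G] q_used=1 → run G
t=37: queue=[G] q_used=0 → run G
t=38: (idle)
t=39: (idle)
t=40: (idle)
t=41: (idle)
t=42: (idle)
t=43: (idle)
t=44: (idle)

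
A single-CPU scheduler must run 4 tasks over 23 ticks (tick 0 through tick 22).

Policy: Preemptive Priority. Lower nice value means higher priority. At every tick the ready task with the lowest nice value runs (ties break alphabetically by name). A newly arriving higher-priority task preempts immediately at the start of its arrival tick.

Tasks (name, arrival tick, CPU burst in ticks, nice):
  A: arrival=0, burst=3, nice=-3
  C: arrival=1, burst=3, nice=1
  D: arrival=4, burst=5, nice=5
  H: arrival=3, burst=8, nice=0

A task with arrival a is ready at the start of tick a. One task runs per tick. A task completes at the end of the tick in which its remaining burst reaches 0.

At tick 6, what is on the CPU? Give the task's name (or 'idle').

running at tick 6 = H

t=0: ready={A} → run A
t=1: ready={A,C} → run A
t=2: ready={A,C} → run A
t=3: ready={C,H} → run H
t=4: ready={C,D,H} → run H
t=5: ready={C,D,H} → run H
t=6: ready={C,D,H} → run H
t=7: ready={C,D,H} → run H
t=8: ready={C,D,H} → run H
t=9: ready={C,D,H} → run H
t=10: ready={C,D,H} → run H
t=11: ready={C,D} → run C
t=12: ready={C,D} → run C
t=13: ready={C,D} → run C
t=14: ready={D} → run D
t=15: ready={D} → run D
t=16: ready={D} → run D
t=17: ready={D} → run D
t=18: ready={D} → run D
t=19: (idle)
t=20: (idle)
t=21: (idle)
t=22: (idle)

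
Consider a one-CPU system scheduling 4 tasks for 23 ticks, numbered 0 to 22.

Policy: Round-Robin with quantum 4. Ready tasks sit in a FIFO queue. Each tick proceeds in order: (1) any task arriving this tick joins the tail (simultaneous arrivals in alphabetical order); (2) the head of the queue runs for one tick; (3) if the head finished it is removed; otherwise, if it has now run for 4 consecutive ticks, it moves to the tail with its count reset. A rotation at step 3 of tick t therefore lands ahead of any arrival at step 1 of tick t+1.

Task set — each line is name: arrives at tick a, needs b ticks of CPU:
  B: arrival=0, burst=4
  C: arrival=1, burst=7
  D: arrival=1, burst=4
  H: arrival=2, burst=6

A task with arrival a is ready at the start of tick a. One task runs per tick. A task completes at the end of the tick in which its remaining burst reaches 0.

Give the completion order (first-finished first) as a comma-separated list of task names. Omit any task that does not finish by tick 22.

completion order = B, D, C, H

t=0: queue=[B] q_used=0 → run B
t=1: queue=[B,C,D] q_used=1 → run B
t=2: queue=[B,C,D,H] q_used=2 → run B
t=3: queue=[B,C,D,H] q_used=3 → run B
t=4: queue=[C,D,H] q_used=0 → run C
t=5: queue=[C,D,H] q_used=1 → run C
t=6: queue=[C,D,H] q_used=2 → run C
t=7: queue=[C,D,H] q_used=3 → run C
t=8: queue=[D,H,C] q_used=0 → run D
t=9: queue=[D,H,C] q_used=1 → run D
t=10: queue=[D,H,C] q_used=2 → run D
t=11: queue=[D,H,C] q_used=3 → run D
t=12: queue=[H,C] q_used=0 → run H
t=13: queue=[H,C] q_used=1 → run H
t=14: queue=[H,C] q_used=2 → run H
t=15: queue=[H,C] q_used=3 → run H
t=16: queue=[C,H] q_used=0 → run C
t=17: queue=[C,H] q_used=1 → run C
t=18: queue=[C,H] q_used=2 → run C
t=19: queue=[H] q_used=0 → run H
t=20: queue=[H] q_used=1 → run H
t=21: (idle)
t=22: (idle)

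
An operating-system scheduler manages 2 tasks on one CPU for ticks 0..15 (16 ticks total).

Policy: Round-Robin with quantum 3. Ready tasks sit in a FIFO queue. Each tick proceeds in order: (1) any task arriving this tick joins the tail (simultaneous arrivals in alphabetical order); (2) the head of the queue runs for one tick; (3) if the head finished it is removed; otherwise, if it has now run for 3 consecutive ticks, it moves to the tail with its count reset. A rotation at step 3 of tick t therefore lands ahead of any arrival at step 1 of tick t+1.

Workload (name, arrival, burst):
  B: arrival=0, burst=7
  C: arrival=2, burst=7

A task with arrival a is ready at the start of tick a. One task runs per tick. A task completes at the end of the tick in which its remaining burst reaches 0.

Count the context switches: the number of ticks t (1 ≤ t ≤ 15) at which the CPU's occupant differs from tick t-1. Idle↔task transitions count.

context switches = 6

t=0: queue=[B] q_used=0 → run B
t=1: queue=[B] q_used=1 → run B
t=2: queue=[B,C] q_used=2 → run B
t=3: queue=[C,B] q_used=0 → run C
t=4: queue=[C,B] q_used=1 → run C
t=5: queue=[C,B] q_used=2 → run C
t=6: queue=[B,C] q_used=0 → run B
t=7: queue=[B,C] q_used=1 → run B
t=8: queue=[B,C] q_used=2 → run B
t=9: queue=[C,B] q_used=0 → run C
t=10: queue=[C,B] q_used=1 → run C
t=11: queue=[C,B] q_used=2 → run C
t=12: queue=[B,C] q_used=0 → run B
t=13: queue=[C] q_used=0 → run C
t=14: (idle)
t=15: (idle)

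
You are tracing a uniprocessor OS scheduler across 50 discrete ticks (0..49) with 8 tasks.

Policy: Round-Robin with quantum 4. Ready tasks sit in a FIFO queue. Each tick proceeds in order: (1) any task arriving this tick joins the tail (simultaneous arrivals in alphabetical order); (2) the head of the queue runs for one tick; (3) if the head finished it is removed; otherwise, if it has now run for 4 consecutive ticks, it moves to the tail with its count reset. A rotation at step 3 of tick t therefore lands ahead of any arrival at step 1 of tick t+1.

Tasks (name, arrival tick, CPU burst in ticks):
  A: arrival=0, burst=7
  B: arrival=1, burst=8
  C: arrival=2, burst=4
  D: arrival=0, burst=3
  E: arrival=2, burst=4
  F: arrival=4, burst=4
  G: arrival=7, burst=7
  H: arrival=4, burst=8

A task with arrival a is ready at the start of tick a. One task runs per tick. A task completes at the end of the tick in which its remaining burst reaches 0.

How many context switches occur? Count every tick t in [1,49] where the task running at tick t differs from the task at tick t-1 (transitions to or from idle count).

context switches = 12

t=0: queue=[A,D] q_used=0 → run A
t=1: queue=[A,D,B] q_used=1 → run A
t=2: queue=[A,D,B,C,E] q_used=2 → run A
t=3: queue=[A,D,B,C,E] q_used=3 → run A
t=4: queue=[D,B,C,E,A,F,H] q_used=0 → run D
t=5: queue=[D,B,C,E,A,F,H] q_used=1 → run D
t=6: queue=[D,B,C,E,A,F,H] q_used=2 → run D
t=7: queue=[B,C,E,A,F,H,G] q_used=0 → run B
t=8: queue=[B,C,E,A,F,H,G] q_used=1 → run B
t=9: queue=[B,C,E,A,F,H,G] q_used=2 → run B
t=10: queue=[B,C,E,A,F,H,G] q_used=3 → run B
t=11: queue=[C,E,A,F,H,G,B] q_used=0 → run C
t=12: queue=[C,E,A,F,H,G,B] q_used=1 → run C
t=13: queue=[C,E,A,F,H,G,B] q_used=2 → run C
t=14: queue=[C,E,A,F,H,G,B] q_used=3 → run C
t=15: queue=[E,A,F,H,G,B] q_used=0 → run E
t=16: queue=[E,A,F,H,G,B] q_used=1 → run E
t=17: queue=[E,A,F,H,G,B] q_used=2 → run E
t=18: queue=[E,A,F,H,G,B] q_used=3 → run E
t=19: queue=[A,F,H,G,B] q_used=0 → run A
t=20: queue=[A,F,H,G,B] q_used=1 → run A
t=21: queue=[A,F,H,G,B] q_used=2 → run A
t=22: queue=[F,H,G,B] q_used=0 → run F
t=23: queue=[F,H,G,B] q_used=1 → run F
t=24: queue=[F,H,G,B] q_used=2 → run F
t=25: queue=[F,H,G,B] q_used=3 → run F
t=26: queue=[H,G,B] q_used=0 → run H
t=27: queue=[H,G,B] q_used=1 → run H
t=28: queue=[H,G,B] q_used=2 → run H
t=29: queue=[H,G,B] q_used=3 → run H
t=30: queue=[G,B,H] q_used=0 → run G
t=31: queue=[G,B,H] q_used=1 → run G
t=32: queue=[G,B,H] q_used=2 → run G
t=33: queue=[G,B,H] q_used=3 → run G
t=34: queue=[B,H,G] q_used=0 → run B
t=35: queue=[B,H,G] q_used=1 → run B
t=36: queue=[B,H,G] q_used=2 → run B
t=37: queue=[B,H,G] q_used=3 → run B
t=38: queue=[H,G] q_used=0 → run H
t=39: queue=[H,G] q_used=1 → run H
t=40: queue=[H,G] q_used=2 → run H
t=41: queue=[H,G] q_used=3 → run H
t=42: queue=[G] q_used=0 → run G
t=43: queue=[G] q_used=1 → run G
t=44: queue=[G] q_used=2 → run G
t=45: (idle)
t=46: (idle)
t=47: (idle)
t=48: (idle)
t=49: (idle)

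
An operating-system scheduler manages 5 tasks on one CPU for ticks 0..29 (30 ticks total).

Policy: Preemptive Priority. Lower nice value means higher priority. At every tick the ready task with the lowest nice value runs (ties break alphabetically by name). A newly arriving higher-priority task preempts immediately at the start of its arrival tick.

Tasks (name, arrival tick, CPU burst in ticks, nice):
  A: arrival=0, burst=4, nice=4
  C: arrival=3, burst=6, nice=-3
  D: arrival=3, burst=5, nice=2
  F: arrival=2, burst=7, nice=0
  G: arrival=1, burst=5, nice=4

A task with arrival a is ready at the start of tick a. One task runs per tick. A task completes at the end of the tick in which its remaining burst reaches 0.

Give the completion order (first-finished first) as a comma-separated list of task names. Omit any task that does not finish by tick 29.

completion order = C, F, D, A, G

t=0: ready={A} → run A
t=1: ready={A,G} → run A
t=2: ready={A,F,G} → run F
t=3: ready={A,C,D,F,G} → run C
t=4: ready={A,C,D,F,G} → run C
t=5: ready={A,C,D,F,G} → run C
t=6: ready={A,C,D,F,G} → run C
t=7: ready={A,C,D,F,G} → run C
t=8: ready={A,C,D,F,G} → run C
t=9: ready={A,D,F,G} → run F
t=10: ready={A,D,F,G} → run F
t=11: ready={A,D,F,G} → run F
t=12: ready={A,D,F,G} → run F
t=13: ready={A,D,F,G} → run F
t=14: ready={A,D,F,G} → run F
t=15: ready={A,D,G} → run D
t=16: ready={A,D,G} → run D
t=17: ready={A,D,G} → run D
t=18: ready={A,D,G} → run D
t=19: ready={A,D,G} → run D
t=20: ready={A,G} → run A
t=21: ready={A,G} → run A
t=22: ready={G} → run G
t=23: ready={G} → run G
t=24: ready={G} → run G
t=25: ready={G} → run G
t=26: ready={G} → run G
t=27: (idle)
t=28: (idle)
t=29: (idle)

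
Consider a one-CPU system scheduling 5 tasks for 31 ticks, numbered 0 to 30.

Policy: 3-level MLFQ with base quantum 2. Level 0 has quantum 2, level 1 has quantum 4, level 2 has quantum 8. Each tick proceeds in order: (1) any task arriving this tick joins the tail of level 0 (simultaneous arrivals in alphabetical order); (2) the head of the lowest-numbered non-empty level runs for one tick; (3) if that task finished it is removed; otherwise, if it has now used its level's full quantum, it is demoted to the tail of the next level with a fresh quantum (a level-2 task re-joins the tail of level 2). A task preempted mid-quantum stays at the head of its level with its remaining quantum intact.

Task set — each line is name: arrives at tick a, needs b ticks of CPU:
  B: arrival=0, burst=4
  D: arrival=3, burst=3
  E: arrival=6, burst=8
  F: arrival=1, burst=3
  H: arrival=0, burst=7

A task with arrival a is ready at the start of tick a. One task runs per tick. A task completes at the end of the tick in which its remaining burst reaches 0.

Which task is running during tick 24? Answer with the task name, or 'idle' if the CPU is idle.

running at tick 24 = E

t=0: L0/L1/L2 = BH/-/- → run B
t=1: L0/L1/L2 = BHF/-/- → run B
t=2: L0/L1/L2 = HF/B/- → run H
t=3: L0/L1/L2 = HFD/B/- → run H
t=4: L0/L1/L2 = FD/BH/- → run F
t=5: L0/L1/L2 = FD/BH/- → run F
t=6: L0/L1/L2 = DE/BHF/- → run D
t=7: L0/L1/L2 = DE/BHF/- → run D
t=8: L0/L1/L2 = E/BHFD/- → run E
t=9: L0/L1/L2 = E/BHFD/- → run E
t=10: L0/L1/L2 = -/BHFDE/- → run B
t=11: L0/L1/L2 = -/BHFDE/- → run B
t=12: L0/L1/L2 = -/HFDE/- → run H
t=13: L0/L1/L2 = -/HFDE/- → run H
t=14: L0/L1/L2 = -/HFDE/- → run H
t=15: L0/L1/L2 = -/HFDE/- → run H
t=16: L0/L1/L2 = -/FDE/H → run F
t=17: L0/L1/L2 = -/DE/H → run D
t=18: L0/L1/L2 = -/E/H → run E
t=19: L0/L1/L2 = -/E/H → run E
t=20: L0/L1/L2 = -/E/H → run E
t=21: L0/L1/L2 = -/E/H → run E
t=22: L0/L1/L2 = -/-/HE → run H
t=23: L0/L1/L2 = -/-/E → run E
t=24: L0/L1/L2 = -/-/E → run E
t=25: (idle)
t=26: (idle)
t=27: (idle)
t=28: (idle)
t=29: (idle)
t=30: (idle)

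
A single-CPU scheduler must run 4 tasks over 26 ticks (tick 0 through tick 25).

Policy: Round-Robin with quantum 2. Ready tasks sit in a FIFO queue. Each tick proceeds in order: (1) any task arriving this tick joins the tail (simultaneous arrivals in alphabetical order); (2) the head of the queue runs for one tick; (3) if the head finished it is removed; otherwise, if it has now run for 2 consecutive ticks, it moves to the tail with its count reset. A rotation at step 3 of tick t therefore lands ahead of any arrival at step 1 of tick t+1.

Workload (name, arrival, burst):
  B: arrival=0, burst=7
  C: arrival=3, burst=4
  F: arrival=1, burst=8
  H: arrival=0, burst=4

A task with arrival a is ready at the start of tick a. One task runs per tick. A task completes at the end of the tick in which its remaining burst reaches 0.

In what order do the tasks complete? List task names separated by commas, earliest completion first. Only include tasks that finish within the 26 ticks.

completion order = H, C, B, F

t=0: queue=[B,H] q_used=0 → run B
t=1: queue=[B,H,F] q_used=1 → run B
t=2: queue=[H,F,B] q_used=0 → run H
t=3: queue=[H,F,B,C] q_used=1 → run H
t=4: queue=[F,B,C,H] q_used=0 → run F
t=5: queue=[F,B,C,H] q_used=1 → run F
t=6: queue=[B,C,H,F] q_used=0 → run B
t=7: queue=[B,C,H,F] q_used=1 → run B
t=8: queue=[C,H,F,B] q_used=0 → run C
t=9: queue=[C,H,F,B] q_used=1 → run C
t=10: queue=[H,F,B,C] q_used=0 → run H
t=11: queue=[H,F,B,C] q_used=1 → run H
t=12: queue=[F,B,C] q_used=0 → run F
t=13: queue=[F,B,C] q_used=1 → run F
t=14: queue=[B,C,F] q_used=0 → run B
t=15: queue=[B,C,F] q_used=1 → run B
t=16: queue=[C,F,B] q_used=0 → run C
t=17: queue=[C,F,B] q_used=1 → run C
t=18: queue=[F,B] q_used=0 → run F
t=19: queue=[F,B] q_used=1 → run F
t=20: queue=[B,F] q_used=0 → run B
t=21: queue=[F] q_used=0 → run F
t=22: queue=[F] q_used=1 → run F
t=23: (idle)
t=24: (idle)
t=25: (idle)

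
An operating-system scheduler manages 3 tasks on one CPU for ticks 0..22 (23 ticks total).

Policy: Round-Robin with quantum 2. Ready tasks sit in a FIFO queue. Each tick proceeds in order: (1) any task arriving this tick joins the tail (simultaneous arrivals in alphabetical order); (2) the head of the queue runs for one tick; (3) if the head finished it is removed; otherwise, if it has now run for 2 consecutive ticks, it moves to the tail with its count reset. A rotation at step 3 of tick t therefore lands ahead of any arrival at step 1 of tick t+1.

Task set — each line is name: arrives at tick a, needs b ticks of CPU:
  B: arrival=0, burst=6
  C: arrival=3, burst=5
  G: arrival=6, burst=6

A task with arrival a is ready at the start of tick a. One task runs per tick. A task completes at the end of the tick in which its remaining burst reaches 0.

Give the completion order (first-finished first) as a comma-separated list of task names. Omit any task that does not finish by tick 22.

completion order = B, C, G

t=0: queue=[B] q_used=0 → run B
t=1: queue=[B] q_used=1 → run B
t=2: queue=[B] q_used=0 → run B
t=3: queue=[B,C] q_used=1 → run B
t=4: queue=[C,B] q_used=0 → run C
t=5: queue=[C,B] q_used=1 → run C
t=6: queue=[B,C,G] q_used=0 → run B
t=7: queue=[B,C,G] q_used=1 → run B
t=8: queue=[C,G] q_used=0 → run C
t=9: queue=[C,G] q_used=1 → run C
t=10: queue=[G,C] q_used=0 → run G
t=11: queue=[G,C] q_used=1 → run G
t=12: queue=[C,G] q_used=0 → run C
t=13: queue=[G] q_used=0 → run G
t=14: queue=[G] q_used=1 → run G
t=15: queue=[G] q_used=0 → run G
t=16: queue=[G] q_used=1 → run G
t=17: (idle)
t=18: (idle)
t=19: (idle)
t=20: (idle)
t=21: (idle)
t=22: (idle)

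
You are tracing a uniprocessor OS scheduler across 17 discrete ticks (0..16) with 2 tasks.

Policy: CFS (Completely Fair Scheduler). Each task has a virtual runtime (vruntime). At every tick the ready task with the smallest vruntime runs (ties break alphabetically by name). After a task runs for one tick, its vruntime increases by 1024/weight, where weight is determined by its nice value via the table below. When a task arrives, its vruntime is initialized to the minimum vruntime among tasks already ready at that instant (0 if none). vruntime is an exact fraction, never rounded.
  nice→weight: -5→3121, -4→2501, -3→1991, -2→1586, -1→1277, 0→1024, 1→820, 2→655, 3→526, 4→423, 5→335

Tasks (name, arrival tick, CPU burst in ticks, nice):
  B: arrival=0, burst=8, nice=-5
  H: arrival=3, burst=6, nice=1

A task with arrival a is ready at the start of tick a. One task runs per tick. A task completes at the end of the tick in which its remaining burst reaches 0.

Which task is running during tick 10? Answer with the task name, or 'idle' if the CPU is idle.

t=0: vr[B=0] → run B
t=1: vr[B=1024/3121] → run B
t=2: vr[B=2048/3121] → run B
t=3: vr[B=3072/3121 H=3072/3121] → run B
t=4: vr[B=4096/3121 H=3072/3121] → run H
t=5: vr[B=4096/3121 H=1428736/639805] → run B
t=6: vr[B=5120/3121 H=1428736/639805] → run B
t=7: vr[B=6144/3121 H=1428736/639805] → run B
t=8: vr[B=7168/3121 H=1428736/639805] → run H
t=9: vr[B=7168/3121 H=2227712/639805] → run B
t=10: vr[H=2227712/639805] → run H
t=11: vr[H=3026688/639805] → run H
t=12: vr[H=3825664/639805] → run H
t=13: vr[H=924928/127961] → run H
t=14: (idle)
t=15: (idle)
t=16: (idle)

running at tick 10 = H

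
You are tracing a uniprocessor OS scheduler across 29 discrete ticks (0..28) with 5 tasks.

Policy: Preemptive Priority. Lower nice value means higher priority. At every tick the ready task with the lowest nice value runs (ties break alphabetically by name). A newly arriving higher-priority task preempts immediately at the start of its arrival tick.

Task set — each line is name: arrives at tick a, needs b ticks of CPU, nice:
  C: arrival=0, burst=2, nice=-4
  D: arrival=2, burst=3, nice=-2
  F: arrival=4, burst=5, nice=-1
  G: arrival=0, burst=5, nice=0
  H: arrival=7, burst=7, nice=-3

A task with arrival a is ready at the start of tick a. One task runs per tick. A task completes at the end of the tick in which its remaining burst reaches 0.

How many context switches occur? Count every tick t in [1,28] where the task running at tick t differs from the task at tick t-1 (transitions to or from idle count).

t=0: ready={C,G} → run C
t=1: ready={C,G} → run C
t=2: ready={D,G} → run D
t=3: ready={D,G} → run D
t=4: ready={D,F,G} → run D
t=5: ready={F,G} → run F
t=6: ready={F,G} → run F
t=7: ready={F,G,H} → run H
t=8: ready={F,G,H} → run H
t=9: ready={F,G,H} → run H
t=10: ready={F,G,H} → run H
t=11: ready={F,G,H} → run H
t=12: ready={F,G,H} → run H
t=13: ready={F,G,H} → run H
t=14: ready={F,G} → run F
t=15: ready={F,G} → run F
t=16: ready={F,G} → run F
t=17: ready={G} → run G
t=18: ready={G} → run G
t=19: ready={G} → run G
t=20: ready={G} → run G
t=21: ready={G} → run G
t=22: (idle)
t=23: (idle)
t=24: (idle)
t=25: (idle)
t=26: (idle)
t=27: (idle)
t=28: (idle)

context switches = 6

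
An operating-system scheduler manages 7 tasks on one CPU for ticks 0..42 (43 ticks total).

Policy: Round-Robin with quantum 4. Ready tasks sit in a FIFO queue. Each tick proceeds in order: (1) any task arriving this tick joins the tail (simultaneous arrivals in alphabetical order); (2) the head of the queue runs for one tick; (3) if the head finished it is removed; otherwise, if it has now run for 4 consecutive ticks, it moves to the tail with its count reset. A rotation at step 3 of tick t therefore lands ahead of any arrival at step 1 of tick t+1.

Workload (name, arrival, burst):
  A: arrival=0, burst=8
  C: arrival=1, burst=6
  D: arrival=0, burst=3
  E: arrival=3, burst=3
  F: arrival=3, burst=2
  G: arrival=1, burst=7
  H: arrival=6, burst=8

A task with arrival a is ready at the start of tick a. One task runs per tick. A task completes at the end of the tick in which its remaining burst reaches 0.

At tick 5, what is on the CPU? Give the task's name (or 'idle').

running at tick 5 = D

t=0: queue=[A,D] q_used=0 → run A
t=1: queue=[A,D,C,G] q_used=1 → run A
t=2: queue=[A,D,C,G] q_used=2 → run A
t=3: queue=[A,D,C,G,E,F] q_used=3 → run A
t=4: queue=[D,C,G,E,F,A] q_used=0 → run D
t=5: queue=[D,C,G,E,F,A] q_used=1 → run D
t=6: queue=[D,C,G,E,F,A,H] q_used=2 → run D
t=7: queue=[C,G,E,F,A,H] q_used=0 → run C
t=8: queue=[C,G,E,F,A,H] q_used=1 → run C
t=9: queue=[C,G,E,F,A,H] q_used=2 → run C
t=10: queue=[C,G,E,F,A,H] q_used=3 → run C
t=11: queue=[G,E,F,A,H,C] q_used=0 → run G
t=12: queue=[G,E,F,A,H,C] q_used=1 → run G
t=13: queue=[G,E,F,A,H,C] q_used=2 → run G
t=14: queue=[G,E,F,A,H,C] q_used=3 → run G
t=15: queue=[E,F,A,H,C,G] q_used=0 → run E
t=16: queue=[E,F,A,H,C,G] q_used=1 → run E
t=17: queue=[E,F,A,H,C,G] q_used=2 → run E
t=18: queue=[F,A,H,C,G] q_used=0 → run F
t=19: queue=[F,A,H,C,G] q_used=1 → run F
t=20: queue=[A,H,C,G] q_used=0 → run A
t=21: queue=[A,H,C,G] q_used=1 → run A
t=22: queue=[A,H,C,G] q_used=2 → run A
t=23: queue=[A,H,C,G] q_used=3 → run A
t=24: queue=[H,C,G] q_used=0 → run H
t=25: queue=[H,C,G] q_used=1 → run H
t=26: queue=[H,C,G] q_used=2 → run H
t=27: queue=[H,C,G] q_used=3 → run H
t=28: queue=[C,G,H] q_used=0 → run C
t=29: queue=[C,G,H] q_used=1 → run C
t=30: queue=[G,H] q_used=0 → run G
t=31: queue=[G,H] q_used=1 → run G
t=32: queue=[G,H] q_used=2 → run G
t=33: queue=[H] q_used=0 → run H
t=34: queue=[H] q_used=1 → run H
t=35: queue=[H] q_used=2 → run H
t=36: queue=[H] q_used=3 → run H
t=37: (idle)
t=38: (idle)
t=39: (idle)
t=40: (idle)
t=41: (idle)
t=42: (idle)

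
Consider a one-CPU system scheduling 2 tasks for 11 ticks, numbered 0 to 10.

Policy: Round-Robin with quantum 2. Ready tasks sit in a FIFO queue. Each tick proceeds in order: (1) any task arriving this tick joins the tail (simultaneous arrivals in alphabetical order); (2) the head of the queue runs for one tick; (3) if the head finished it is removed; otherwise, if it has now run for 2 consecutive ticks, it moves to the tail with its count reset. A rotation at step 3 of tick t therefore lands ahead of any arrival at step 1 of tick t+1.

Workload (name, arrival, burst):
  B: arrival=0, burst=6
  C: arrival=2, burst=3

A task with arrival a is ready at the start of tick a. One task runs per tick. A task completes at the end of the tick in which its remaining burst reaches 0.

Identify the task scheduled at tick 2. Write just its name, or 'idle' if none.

running at tick 2 = B

t=0: queue=[B] q_used=0 → run B
t=1: queue=[B] q_used=1 → run B
t=2: queue=[B,C] q_used=0 → run B
t=3: queue=[B,C] q_used=1 → run B
t=4: queue=[C,B] q_used=0 → run C
t=5: queue=[C,B] q_used=1 → run C
t=6: queue=[B,C] q_used=0 → run B
t=7: queue=[B,C] q_used=1 → run B
t=8: queue=[C] q_used=0 → run C
t=9: (idle)
t=10: (idle)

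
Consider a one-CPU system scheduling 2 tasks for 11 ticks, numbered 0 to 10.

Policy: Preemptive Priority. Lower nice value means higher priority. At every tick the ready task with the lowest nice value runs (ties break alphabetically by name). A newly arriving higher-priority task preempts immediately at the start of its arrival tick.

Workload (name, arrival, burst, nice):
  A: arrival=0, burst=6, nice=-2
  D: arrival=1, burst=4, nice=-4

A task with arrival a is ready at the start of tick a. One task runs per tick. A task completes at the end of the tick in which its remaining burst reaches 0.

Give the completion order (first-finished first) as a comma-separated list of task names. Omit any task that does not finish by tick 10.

t=0: ready={A} → run A
t=1: ready={A,D} → run D
t=2: ready={A,D} → run D
t=3: ready={A,D} → run D
t=4: ready={A,D} → run D
t=5: ready={A} → run A
t=6: ready={A} → run A
t=7: ready={A} → run A
t=8: ready={A} → run A
t=9: ready={A} → run A
t=10: (idle)

completion order = D, A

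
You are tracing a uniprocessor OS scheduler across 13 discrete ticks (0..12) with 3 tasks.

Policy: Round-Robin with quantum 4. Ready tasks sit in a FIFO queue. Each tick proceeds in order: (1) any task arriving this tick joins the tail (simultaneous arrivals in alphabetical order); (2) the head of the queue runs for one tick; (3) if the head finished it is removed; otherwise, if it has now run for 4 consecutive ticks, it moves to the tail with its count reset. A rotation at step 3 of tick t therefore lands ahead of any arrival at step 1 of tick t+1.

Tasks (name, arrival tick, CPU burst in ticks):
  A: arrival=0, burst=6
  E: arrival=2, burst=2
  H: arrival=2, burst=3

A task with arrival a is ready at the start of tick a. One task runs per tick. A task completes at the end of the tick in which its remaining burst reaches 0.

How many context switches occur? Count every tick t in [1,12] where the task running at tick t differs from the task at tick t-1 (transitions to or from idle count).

context switches = 4

t=0: queue=[A] q_used=0 → run A
t=1: queue=[A] q_used=1 → run A
t=2: queue=[A,E,H] q_used=2 → run A
t=3: queue=[A,E,H] q_used=3 → run A
t=4: queue=[E,H,A] q_used=0 → run E
t=5: queue=[E,H,A] q_used=1 → run E
t=6: queue=[H,A] q_used=0 → run H
t=7: queue=[H,A] q_used=1 → run H
t=8: queue=[H,A] q_used=2 → run H
t=9: queue=[A] q_used=0 → run A
t=10: queue=[A] q_used=1 → run A
t=11: (idle)
t=12: (idle)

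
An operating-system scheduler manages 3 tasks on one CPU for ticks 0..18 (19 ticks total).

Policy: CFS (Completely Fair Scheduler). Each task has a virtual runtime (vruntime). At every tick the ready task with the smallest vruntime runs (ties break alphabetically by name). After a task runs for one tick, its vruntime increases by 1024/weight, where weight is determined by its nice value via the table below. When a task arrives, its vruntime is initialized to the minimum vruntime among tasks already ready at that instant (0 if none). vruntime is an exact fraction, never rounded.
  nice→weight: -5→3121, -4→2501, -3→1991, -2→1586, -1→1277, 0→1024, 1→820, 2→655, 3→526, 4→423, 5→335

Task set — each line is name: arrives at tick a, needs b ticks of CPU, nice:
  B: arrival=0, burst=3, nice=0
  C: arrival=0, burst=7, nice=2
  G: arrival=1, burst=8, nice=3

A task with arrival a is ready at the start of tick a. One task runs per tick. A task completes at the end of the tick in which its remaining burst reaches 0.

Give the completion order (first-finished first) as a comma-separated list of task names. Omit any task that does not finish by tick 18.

completion order = B, C, G

t=0: vr[B=0 C=0] → run B
t=1: vr[B=1 C=0 G=0] → run C
t=2: vr[B=1 C=1024/655 G=0] → run G
t=3: vr[B=1 C=1024/655 G=512/263] → run B
t=4: vr[B=2 C=1024/655 G=512/263] → run C
t=5: vr[B=2 C=2048/655 G=512/263] → run G
t=6: vr[B=2 C=2048/655 G=1024/263] → run B
t=7: vr[C=2048/655 G=1024/263] → run C
t=8: vr[C=3072/655 G=1024/263] → run G
t=9: vr[C=3072/655 G=1536/263] → run C
t=10: vr[C=4096/655 G=1536/263] → run G
t=11: vr[C=4096/655 G=2048/263] → run C
t=12: vr[C=1024/131 G=2048/263] → run G
t=13: vr[C=1024/131 G=2560/263] → run C
t=14: vr[C=6144/655 G=2560/263] → run C
t=15: vr[G=2560/263] → run G
t=16: vr[G=3072/263] → run G
t=17: vr[G=3584/263] → run G
t=18: (idle)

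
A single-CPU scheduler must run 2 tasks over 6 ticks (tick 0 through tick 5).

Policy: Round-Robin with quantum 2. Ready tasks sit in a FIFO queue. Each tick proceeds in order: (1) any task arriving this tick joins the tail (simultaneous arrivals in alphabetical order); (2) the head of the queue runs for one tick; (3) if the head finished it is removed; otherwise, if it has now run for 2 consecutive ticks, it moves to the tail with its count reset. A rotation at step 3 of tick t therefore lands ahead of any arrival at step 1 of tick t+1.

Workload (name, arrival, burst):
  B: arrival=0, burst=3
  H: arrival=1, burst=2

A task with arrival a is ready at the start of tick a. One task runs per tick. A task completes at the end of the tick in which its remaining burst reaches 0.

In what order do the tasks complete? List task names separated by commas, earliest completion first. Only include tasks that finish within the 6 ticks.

completion order = H, B

t=0: queue=[B] q_used=0 → run B
t=1: queue=[B,H] q_used=1 → run B
t=2: queue=[H,B] q_used=0 → run H
t=3: queue=[H,B] q_used=1 → run H
t=4: queue=[B] q_used=0 → run B
t=5: (idle)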